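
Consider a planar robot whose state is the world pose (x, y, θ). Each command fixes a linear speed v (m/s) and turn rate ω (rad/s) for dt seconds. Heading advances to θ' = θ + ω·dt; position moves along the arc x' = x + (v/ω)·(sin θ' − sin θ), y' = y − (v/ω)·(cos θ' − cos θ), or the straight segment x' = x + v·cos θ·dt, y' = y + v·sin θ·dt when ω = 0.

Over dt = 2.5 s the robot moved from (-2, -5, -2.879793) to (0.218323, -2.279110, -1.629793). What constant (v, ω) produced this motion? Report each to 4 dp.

v = -1.5000, ω = 0.5000

Δθ = -1.629793 − -2.879793 = 1.250000
ω = Δθ/dt = 1.250000/2.5 = 0.5000
R = −Δy/(cos θ' − cos θ) = -3.0000
v = R·ω = -3.0000·0.5000 = -1.5000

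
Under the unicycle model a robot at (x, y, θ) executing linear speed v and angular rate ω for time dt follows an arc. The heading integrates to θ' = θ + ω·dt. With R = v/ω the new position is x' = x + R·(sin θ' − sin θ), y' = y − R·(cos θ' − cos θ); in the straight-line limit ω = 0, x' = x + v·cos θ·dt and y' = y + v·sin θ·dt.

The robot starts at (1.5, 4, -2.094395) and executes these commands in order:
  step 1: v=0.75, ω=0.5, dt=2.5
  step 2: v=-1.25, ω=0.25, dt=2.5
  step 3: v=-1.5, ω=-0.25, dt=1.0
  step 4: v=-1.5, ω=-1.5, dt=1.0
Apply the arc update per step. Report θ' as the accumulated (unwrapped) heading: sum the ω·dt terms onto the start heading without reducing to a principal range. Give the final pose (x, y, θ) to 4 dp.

step 1: θ'=-0.8444 (R=1.5000) → pose (1.6777, 2.2537, -0.8444)
step 2: θ'=-0.2194 (R=-5.0000) → pose (-0.9720, 3.8130, -0.2194)
step 3: θ'=-0.4694 (R=6.0000) → pose (-2.3802, 4.3181, -0.4694)
step 4: θ'=-1.9694 (R=1.0000) → pose (-2.8495, 5.5980, -1.9694)

(-2.8495, 5.5980, -1.9694)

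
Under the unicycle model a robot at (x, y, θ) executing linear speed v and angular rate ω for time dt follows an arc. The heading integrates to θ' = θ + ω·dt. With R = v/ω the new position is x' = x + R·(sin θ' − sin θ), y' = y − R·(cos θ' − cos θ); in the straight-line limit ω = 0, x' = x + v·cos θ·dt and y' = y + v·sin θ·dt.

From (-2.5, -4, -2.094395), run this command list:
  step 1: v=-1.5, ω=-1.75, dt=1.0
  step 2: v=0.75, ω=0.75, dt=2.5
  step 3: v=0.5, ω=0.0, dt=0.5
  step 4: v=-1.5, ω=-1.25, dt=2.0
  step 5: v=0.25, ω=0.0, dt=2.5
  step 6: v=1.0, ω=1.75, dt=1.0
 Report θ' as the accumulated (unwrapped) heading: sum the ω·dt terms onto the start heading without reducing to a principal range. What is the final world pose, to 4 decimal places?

step 1: θ'=-3.8444 (R=0.8571) → pose (-1.2037, -3.7745, -3.8444)
step 2: θ'=-1.9694 (R=1.0000) → pose (-2.7716, -4.1494, -1.9694)
step 3: θ'=-1.9694 (straight) → pose (-2.8687, -4.3799, -1.9694)
step 4: θ'=-4.4694 (R=1.2000) → pose (-0.5980, -4.5569, -4.4694)
step 5: θ'=-4.4694 (straight) → pose (-0.7484, -3.9502, -4.4694)
step 6: θ'=-2.7194 (R=0.5714) → pose (-1.5372, -3.5665, -2.7194)

(-1.5372, -3.5665, -2.7194)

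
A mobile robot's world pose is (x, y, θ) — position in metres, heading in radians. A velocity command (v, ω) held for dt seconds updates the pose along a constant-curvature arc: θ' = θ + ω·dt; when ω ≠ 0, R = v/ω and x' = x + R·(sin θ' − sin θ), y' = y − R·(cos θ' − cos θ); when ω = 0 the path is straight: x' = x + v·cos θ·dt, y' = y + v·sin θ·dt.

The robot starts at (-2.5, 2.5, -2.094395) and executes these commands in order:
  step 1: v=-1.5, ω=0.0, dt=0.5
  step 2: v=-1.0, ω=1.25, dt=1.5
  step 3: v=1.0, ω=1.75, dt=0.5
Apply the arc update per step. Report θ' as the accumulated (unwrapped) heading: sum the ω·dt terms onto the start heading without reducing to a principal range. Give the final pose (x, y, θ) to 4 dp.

step 1: θ'=-2.0944 (straight) → pose (-2.1250, 3.1495, -2.0944)
step 2: θ'=-0.2194 (R=-0.8000) → pose (-2.6437, 4.3303, -0.2194)
step 3: θ'=0.6556 (R=0.5714) → pose (-2.1710, 4.4351, 0.6556)

(-2.1710, 4.4351, 0.6556)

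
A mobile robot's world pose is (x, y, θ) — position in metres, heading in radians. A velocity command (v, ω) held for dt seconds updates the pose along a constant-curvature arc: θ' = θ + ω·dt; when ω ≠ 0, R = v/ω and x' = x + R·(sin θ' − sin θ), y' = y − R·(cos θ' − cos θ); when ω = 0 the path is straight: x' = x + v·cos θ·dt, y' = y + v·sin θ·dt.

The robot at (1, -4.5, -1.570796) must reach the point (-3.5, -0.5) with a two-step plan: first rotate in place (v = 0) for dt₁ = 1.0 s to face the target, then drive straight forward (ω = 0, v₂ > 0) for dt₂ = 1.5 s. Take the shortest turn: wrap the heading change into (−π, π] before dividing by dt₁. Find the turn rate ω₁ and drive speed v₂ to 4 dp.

ω₁ = -2.2974, v₂ = 4.0139

heading to target = atan2(-0.5−-4.5, -3.5−1) = 2.4150
Δθ = wrap(2.4150 − -1.5708) = -2.2974; ω₁ = Δθ/dt₁ = -2.2974
distance = √((-3.5−1)² + (-0.5−-4.5)²) = 6.0208; v₂ = distance/dt₂ = 4.0139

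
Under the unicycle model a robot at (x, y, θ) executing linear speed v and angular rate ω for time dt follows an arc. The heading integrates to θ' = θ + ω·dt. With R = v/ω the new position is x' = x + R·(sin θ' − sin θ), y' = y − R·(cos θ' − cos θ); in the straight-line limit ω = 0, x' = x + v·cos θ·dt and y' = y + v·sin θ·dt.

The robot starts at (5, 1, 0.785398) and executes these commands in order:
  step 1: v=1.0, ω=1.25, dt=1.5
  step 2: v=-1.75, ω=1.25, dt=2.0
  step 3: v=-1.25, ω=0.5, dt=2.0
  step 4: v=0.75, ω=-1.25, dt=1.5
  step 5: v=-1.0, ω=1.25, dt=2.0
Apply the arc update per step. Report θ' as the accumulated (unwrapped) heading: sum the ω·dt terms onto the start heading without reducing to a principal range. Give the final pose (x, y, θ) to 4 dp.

step 1: θ'=2.6604 (R=0.8000) → pose (4.8046, 2.2748, 2.6604)
step 2: θ'=5.1604 (R=-1.4000) → pose (6.7144, 4.1223, 5.1604)
step 3: θ'=6.1604 (R=-2.5000) → pose (4.7673, 5.5205, 6.1604)
step 4: θ'=4.2854 (R=-0.6000) → pose (5.2400, 4.6766, 4.2854)
step 5: θ'=6.7854 (R=-0.8000) → pose (4.1267, 5.7091, 6.7854)

(4.1267, 5.7091, 6.7854)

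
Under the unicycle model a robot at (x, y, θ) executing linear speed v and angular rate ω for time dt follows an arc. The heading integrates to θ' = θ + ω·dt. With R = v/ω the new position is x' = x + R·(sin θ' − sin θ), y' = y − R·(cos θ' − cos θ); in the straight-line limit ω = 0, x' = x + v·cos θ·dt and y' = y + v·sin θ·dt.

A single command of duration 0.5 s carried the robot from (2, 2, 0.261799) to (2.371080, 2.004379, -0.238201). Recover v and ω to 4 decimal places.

v = 0.7500, ω = -1.0000

Δθ = -0.238201 − 0.261799 = -0.500000
ω = Δθ/dt = -0.500000/0.5 = -1.0000
R = Δx/(sin θ' − sin θ) = -0.7500
v = R·ω = -0.7500·-1.0000 = 0.7500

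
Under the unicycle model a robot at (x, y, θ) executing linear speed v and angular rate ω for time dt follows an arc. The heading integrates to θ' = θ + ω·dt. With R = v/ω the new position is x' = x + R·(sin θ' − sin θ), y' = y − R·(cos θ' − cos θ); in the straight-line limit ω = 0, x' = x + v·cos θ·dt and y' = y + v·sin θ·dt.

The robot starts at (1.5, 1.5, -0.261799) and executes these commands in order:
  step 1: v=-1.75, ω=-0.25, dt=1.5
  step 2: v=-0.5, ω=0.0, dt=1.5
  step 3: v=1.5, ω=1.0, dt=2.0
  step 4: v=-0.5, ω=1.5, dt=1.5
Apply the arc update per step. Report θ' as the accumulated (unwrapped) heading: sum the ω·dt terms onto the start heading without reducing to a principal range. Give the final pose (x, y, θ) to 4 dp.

step 1: θ'=-0.6368 (R=7.0000) → pose (-0.8506, 2.6335, -0.6368)
step 2: θ'=-0.6368 (straight) → pose (-1.4536, 3.0794, -0.6368)
step 3: θ'=1.3632 (R=1.5000) → pose (0.9061, 3.9763, 1.3632)
step 4: θ'=3.6132 (R=-0.3333) → pose (1.3837, 3.6106, 3.6132)

(1.3837, 3.6106, 3.6132)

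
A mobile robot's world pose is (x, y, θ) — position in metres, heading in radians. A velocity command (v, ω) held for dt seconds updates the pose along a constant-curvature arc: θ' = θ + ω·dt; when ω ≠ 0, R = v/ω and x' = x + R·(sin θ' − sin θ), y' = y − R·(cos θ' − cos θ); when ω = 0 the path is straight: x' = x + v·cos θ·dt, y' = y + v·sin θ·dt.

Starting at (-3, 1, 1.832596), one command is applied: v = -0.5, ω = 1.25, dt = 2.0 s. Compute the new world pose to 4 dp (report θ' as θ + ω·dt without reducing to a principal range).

(-2.2421, 0.9552, 4.3326)

θ' = 1.8326 + 1.25·2.0 = 4.3326
R = v/ω = -0.5/1.25 = -0.4000
x' = -3 + -0.4000·(sin 4.3326 − sin 1.8326) = -2.2421
y' = 1 − -0.4000·(cos 4.3326 − cos 1.8326) = 0.9552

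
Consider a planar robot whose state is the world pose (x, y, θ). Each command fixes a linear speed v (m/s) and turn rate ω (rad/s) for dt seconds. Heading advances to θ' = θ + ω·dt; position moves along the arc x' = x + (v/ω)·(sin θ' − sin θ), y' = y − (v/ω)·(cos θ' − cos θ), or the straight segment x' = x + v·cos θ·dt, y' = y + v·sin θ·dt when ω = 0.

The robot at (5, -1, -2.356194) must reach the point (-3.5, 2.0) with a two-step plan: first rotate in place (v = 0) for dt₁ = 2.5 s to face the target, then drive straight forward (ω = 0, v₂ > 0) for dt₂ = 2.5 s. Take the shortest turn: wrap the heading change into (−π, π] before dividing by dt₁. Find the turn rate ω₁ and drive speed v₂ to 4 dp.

heading to target = atan2(2−-1, -3.5−5) = 2.8023
Δθ = wrap(2.8023 − -2.3562) = -1.1247; ω₁ = Δθ/dt₁ = -0.4499
distance = √((-3.5−5)² + (2−-1)²) = 9.0139; v₂ = distance/dt₂ = 3.6056

ω₁ = -0.4499, v₂ = 3.6056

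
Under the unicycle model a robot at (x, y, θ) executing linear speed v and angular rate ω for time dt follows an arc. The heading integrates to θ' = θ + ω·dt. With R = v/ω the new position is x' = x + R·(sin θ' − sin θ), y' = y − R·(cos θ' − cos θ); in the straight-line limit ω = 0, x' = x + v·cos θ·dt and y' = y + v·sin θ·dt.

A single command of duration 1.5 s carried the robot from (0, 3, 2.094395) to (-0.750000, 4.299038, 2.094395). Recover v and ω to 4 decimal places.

v = 1.0000, ω = 0.0000

Δθ = 2.094395 − 2.094395 = 0.000000
ω = Δθ/dt = 0.000000/1.5 = 0.0000
ω = 0 → v = (Δx·cos θ + Δy·sin θ)/dt = 1.0000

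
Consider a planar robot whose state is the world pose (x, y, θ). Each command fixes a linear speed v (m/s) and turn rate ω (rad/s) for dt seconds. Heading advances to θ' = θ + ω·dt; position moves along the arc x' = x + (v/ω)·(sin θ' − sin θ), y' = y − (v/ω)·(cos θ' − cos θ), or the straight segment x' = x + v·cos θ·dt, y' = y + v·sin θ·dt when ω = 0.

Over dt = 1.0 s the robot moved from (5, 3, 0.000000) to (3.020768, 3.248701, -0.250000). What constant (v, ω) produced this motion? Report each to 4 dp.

v = -2.0000, ω = -0.2500

Δθ = -0.250000 − 0.000000 = -0.250000
ω = Δθ/dt = -0.250000/1.0 = -0.2500
R = Δx/(sin θ' − sin θ) = 8.0000
v = R·ω = 8.0000·-0.2500 = -2.0000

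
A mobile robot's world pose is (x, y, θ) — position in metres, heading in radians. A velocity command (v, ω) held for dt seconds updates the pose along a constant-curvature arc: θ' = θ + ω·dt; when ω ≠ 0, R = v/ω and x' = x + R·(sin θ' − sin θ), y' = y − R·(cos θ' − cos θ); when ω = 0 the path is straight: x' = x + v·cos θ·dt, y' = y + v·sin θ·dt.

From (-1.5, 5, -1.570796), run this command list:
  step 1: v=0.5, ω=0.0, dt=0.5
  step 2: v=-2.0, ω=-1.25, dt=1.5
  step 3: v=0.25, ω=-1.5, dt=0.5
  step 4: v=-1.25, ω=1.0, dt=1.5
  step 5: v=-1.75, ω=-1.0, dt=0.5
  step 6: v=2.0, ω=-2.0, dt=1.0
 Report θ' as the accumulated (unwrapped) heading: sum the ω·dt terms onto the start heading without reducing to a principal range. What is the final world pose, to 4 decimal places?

step 1: θ'=-1.5708 (straight) → pose (-1.5000, 4.7500, -1.5708)
step 2: θ'=-3.4458 (R=1.6000) → pose (0.5793, 6.2765, -3.4458)
step 3: θ'=-4.1958 (R=-0.1667) → pose (0.4843, 6.3532, -4.1958)
step 4: θ'=-2.6958 (R=-1.2500) → pose (2.1101, 5.8428, -2.6958)
step 5: θ'=-3.1958 (R=1.7500) → pose (2.9595, 6.0113, -3.1958)
step 6: θ'=-5.1958 (R=-1.0000) → pose (2.1282, 7.4746, -5.1958)

(2.1282, 7.4746, -5.1958)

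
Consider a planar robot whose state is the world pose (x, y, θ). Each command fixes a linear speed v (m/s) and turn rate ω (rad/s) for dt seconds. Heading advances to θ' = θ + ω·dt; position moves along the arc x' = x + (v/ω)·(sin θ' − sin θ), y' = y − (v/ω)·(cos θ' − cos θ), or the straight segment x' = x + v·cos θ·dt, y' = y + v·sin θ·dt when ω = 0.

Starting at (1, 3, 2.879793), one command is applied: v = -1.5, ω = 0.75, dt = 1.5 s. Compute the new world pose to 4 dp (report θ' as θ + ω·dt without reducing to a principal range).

θ' = 2.8798 + 0.75·1.5 = 4.0048
R = v/ω = -1.5/0.75 = -2.0000
x' = 1 + -2.0000·(sin 4.0048 − sin 2.8798) = 3.0375
y' = 3 − -2.0000·(cos 4.0048 − cos 2.8798) = 3.6318

(3.0375, 3.6318, 4.0048)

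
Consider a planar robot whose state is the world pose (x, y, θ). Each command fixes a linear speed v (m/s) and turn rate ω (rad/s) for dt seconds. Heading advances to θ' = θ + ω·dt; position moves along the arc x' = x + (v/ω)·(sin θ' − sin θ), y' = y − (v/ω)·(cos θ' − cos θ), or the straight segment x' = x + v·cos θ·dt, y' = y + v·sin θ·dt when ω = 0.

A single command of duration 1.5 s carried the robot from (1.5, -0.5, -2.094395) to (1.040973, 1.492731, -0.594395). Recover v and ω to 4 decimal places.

v = -1.5000, ω = 1.0000

Δθ = -0.594395 − -2.094395 = 1.500000
ω = Δθ/dt = 1.500000/1.5 = 1.0000
R = −Δy/(cos θ' − cos θ) = -1.5000
v = R·ω = -1.5000·1.0000 = -1.5000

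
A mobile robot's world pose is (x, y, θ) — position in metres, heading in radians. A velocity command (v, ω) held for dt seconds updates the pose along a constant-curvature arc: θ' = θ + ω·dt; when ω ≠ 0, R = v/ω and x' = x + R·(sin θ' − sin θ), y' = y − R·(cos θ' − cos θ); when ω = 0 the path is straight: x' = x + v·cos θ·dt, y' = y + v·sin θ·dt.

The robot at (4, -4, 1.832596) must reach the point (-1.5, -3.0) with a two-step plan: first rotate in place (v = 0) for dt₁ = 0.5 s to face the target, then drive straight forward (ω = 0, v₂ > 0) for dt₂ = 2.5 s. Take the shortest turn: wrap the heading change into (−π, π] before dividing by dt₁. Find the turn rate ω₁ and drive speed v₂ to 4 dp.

heading to target = atan2(-3−-4, -1.5−4) = 2.9617
Δθ = wrap(2.9617 − 1.8326) = 1.1291; ω₁ = Δθ/dt₁ = 2.2583
distance = √((-1.5−4)² + (-3−-4)²) = 5.5902; v₂ = distance/dt₂ = 2.2361

ω₁ = 2.2583, v₂ = 2.2361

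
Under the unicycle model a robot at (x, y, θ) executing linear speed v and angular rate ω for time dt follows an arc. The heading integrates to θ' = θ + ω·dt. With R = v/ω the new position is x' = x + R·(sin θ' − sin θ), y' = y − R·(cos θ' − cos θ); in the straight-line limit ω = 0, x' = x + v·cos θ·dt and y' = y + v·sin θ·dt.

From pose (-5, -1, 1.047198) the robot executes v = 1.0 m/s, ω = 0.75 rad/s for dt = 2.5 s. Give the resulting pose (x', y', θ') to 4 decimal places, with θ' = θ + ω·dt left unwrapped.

(-5.8645, 0.9680, 2.9222)

θ' = 1.0472 + 0.75·2.5 = 2.9222
R = v/ω = 1.0/0.75 = 1.3333
x' = -5 + 1.3333·(sin 2.9222 − sin 1.0472) = -5.8645
y' = -1 − 1.3333·(cos 2.9222 − cos 1.0472) = 0.9680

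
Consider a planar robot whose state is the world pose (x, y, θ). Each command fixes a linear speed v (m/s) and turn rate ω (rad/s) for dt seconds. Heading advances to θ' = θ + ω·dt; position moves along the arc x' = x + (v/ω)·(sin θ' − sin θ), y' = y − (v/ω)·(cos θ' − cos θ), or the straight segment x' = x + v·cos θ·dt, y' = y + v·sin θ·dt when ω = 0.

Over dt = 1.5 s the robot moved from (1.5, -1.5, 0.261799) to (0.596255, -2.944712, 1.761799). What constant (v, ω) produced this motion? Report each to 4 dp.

Δθ = 1.761799 − 0.261799 = 1.500000
ω = Δθ/dt = 1.500000/1.5 = 1.0000
R = −Δy/(cos θ' − cos θ) = -1.2500
v = R·ω = -1.2500·1.0000 = -1.2500

v = -1.2500, ω = 1.0000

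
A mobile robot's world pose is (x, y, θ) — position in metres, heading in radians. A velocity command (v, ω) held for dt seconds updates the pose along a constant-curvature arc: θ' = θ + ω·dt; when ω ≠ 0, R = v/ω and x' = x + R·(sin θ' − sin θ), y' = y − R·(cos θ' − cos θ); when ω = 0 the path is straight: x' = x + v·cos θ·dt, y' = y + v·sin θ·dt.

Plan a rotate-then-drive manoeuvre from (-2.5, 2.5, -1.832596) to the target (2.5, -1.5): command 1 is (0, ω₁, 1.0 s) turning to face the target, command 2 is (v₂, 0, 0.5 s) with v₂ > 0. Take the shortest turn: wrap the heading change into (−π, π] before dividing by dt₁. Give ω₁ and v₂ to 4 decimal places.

heading to target = atan2(-1.5−2.5, 2.5−-2.5) = -0.6747
Δθ = wrap(-0.6747 − -1.8326) = 1.1579; ω₁ = Δθ/dt₁ = 1.1579
distance = √((2.5−-2.5)² + (-1.5−2.5)²) = 6.4031; v₂ = distance/dt₂ = 12.8062

ω₁ = 1.1579, v₂ = 12.8062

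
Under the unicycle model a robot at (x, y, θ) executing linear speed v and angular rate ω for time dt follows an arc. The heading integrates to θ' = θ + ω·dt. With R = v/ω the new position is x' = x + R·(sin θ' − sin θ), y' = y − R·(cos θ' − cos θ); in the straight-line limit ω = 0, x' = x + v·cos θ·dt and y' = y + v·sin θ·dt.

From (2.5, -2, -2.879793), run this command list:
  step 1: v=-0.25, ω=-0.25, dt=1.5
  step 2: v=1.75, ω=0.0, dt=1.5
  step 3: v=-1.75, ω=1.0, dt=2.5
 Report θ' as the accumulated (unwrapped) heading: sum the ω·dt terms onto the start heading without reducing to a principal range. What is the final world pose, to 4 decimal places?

step 1: θ'=-3.2548 (R=1.0000) → pose (2.8718, -1.9723, -3.2548)
step 2: θ'=-3.2548 (straight) → pose (0.2636, -1.6758, -3.2548)
step 3: θ'=-0.7548 (R=-1.7500) → pose (1.6602, 1.3377, -0.7548)

(1.6602, 1.3377, -0.7548)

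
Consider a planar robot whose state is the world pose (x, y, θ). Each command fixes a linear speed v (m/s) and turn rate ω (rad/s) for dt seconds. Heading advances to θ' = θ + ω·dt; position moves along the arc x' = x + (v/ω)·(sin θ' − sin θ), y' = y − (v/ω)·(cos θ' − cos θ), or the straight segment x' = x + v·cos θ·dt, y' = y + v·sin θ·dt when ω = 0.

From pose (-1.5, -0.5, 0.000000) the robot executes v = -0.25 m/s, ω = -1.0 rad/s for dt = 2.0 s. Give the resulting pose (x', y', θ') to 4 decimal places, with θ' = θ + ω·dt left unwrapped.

θ' = 0.0000 + -1.0·2.0 = -2.0000
R = v/ω = -0.25/-1.0 = 0.2500
x' = -1.5 + 0.2500·(sin -2.0000 − sin 0.0000) = -1.7273
y' = -0.5 − 0.2500·(cos -2.0000 − cos 0.0000) = -0.1460

(-1.7273, -0.1460, -2.0000)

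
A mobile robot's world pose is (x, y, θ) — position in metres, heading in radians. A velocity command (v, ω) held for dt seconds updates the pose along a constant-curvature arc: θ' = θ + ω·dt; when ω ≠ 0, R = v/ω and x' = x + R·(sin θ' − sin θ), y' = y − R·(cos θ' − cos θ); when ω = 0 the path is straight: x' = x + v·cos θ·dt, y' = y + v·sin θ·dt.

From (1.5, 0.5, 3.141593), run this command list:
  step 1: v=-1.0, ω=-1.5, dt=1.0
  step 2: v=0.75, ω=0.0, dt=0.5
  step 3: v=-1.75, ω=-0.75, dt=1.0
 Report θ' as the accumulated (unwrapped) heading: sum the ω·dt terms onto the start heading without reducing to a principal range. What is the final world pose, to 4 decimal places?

step 1: θ'=1.6416 (R=0.6667) → pose (2.1650, -0.1195, 1.6416)
step 2: θ'=1.6416 (straight) → pose (2.1385, 0.2546, 1.6416)
step 3: θ'=0.8916 (R=2.3333) → pose (1.6265, -1.3762, 0.8916)

(1.6265, -1.3762, 0.8916)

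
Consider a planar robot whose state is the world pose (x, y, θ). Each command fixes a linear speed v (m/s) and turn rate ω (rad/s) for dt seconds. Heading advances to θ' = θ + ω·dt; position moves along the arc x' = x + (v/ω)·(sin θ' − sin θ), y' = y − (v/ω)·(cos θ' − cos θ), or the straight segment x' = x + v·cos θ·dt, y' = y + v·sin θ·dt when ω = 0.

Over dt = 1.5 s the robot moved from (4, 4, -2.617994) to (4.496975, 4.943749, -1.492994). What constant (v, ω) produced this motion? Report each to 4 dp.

Δθ = -1.492994 − -2.617994 = 1.125000
ω = Δθ/dt = 1.125000/1.5 = 0.7500
R = −Δy/(cos θ' − cos θ) = -1.0000
v = R·ω = -1.0000·0.7500 = -0.7500

v = -0.7500, ω = 0.7500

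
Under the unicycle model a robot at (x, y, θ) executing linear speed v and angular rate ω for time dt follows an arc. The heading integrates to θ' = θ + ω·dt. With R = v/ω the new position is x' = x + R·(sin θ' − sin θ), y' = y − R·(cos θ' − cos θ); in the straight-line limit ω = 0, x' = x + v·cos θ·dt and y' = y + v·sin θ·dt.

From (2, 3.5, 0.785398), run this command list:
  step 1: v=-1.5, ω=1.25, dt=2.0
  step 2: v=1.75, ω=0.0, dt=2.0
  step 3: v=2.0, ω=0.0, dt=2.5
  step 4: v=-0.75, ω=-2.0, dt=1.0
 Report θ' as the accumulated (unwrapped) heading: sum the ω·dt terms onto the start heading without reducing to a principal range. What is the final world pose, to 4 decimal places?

(-4.9782, -0.2310, 1.2854)

step 1: θ'=3.2854 (R=-1.2000) → pose (3.0205, 1.4639, 3.2854)
step 2: θ'=3.2854 (straight) → pose (-0.4434, 0.9623, 3.2854)
step 3: θ'=3.2854 (straight) → pose (-5.3918, 0.2457, 3.2854)
step 4: θ'=1.2854 (R=0.3750) → pose (-4.9782, -0.2310, 1.2854)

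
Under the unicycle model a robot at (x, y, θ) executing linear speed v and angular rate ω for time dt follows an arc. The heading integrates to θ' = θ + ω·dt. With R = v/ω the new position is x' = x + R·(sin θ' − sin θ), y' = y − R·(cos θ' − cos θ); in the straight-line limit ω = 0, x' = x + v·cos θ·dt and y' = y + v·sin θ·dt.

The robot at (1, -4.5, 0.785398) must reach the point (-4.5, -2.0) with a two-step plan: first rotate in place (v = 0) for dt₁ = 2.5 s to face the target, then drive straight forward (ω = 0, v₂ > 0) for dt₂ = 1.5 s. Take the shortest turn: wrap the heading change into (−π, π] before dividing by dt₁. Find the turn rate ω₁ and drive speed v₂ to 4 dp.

ω₁ = 0.7718, v₂ = 4.0277

heading to target = atan2(-2−-4.5, -4.5−1) = 2.7150
Δθ = wrap(2.7150 − 0.7854) = 1.9296; ω₁ = Δθ/dt₁ = 0.7718
distance = √((-4.5−1)² + (-2−-4.5)²) = 6.0415; v₂ = distance/dt₂ = 4.0277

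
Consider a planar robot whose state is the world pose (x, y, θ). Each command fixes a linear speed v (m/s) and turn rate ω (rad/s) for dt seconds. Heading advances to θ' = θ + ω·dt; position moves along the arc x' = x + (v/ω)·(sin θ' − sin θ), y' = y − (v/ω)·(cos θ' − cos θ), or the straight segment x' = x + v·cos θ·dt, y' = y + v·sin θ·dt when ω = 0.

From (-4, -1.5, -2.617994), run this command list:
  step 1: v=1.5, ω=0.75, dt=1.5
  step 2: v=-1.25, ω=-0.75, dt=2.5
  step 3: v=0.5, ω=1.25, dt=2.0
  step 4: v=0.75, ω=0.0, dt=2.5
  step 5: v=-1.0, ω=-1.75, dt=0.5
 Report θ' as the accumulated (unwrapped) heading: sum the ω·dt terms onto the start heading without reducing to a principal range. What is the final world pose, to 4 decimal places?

step 1: θ'=-1.4930 (R=2.0000) → pose (-4.9940, -3.3875, -1.4930)
step 2: θ'=-3.3680 (R=1.6667) → pose (-2.9582, -1.6338, -3.3680)
step 3: θ'=-0.8680 (R=0.4000) → pose (-3.3532, -2.2822, -0.8680)
step 4: θ'=-0.8680 (straight) → pose (-2.1413, -3.7128, -0.8680)
step 5: θ'=-1.7430 (R=0.5714) → pose (-2.2682, -3.2456, -1.7430)

(-2.2682, -3.2456, -1.7430)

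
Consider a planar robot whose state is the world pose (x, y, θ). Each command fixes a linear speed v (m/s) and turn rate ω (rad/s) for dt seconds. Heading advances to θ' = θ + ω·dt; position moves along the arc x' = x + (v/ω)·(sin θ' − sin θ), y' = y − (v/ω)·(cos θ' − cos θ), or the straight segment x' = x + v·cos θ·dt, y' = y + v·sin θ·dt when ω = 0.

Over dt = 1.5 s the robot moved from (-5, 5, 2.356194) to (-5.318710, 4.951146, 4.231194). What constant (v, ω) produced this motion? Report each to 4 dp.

Δθ = 4.231194 − 2.356194 = 1.875000
ω = Δθ/dt = 1.875000/1.5 = 1.2500
R = Δx/(sin θ' − sin θ) = 0.2000
v = R·ω = 0.2000·1.2500 = 0.2500

v = 0.2500, ω = 1.2500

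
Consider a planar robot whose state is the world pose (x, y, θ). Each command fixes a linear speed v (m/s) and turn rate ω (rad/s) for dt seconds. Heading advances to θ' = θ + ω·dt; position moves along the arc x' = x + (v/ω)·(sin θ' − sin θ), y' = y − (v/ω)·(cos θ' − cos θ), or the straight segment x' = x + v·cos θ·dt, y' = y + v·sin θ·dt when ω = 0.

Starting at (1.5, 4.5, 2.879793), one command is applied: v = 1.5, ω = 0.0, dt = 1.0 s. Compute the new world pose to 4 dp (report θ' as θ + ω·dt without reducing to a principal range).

θ' = 2.8798 + 0.0·1.0 = 2.8798
ω = 0 → straight: x' = 1.5 + 1.5·cos(2.8798)·1.0 = 0.0511
y' = 4.5 + 1.5·sin(2.8798)·1.0 = 4.8882

(0.0511, 4.8882, 2.8798)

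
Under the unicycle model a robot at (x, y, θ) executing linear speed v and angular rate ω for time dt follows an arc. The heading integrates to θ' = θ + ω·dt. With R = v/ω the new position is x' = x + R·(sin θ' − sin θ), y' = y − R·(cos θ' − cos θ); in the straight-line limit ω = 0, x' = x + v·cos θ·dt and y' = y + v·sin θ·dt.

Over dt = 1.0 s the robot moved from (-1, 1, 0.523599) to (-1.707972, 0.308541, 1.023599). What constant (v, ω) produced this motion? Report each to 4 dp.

v = -1.0000, ω = 0.5000

Δθ = 1.023599 − 0.523599 = 0.500000
ω = Δθ/dt = 0.500000/1.0 = 0.5000
R = Δx/(sin θ' − sin θ) = -2.0000
v = R·ω = -2.0000·0.5000 = -1.0000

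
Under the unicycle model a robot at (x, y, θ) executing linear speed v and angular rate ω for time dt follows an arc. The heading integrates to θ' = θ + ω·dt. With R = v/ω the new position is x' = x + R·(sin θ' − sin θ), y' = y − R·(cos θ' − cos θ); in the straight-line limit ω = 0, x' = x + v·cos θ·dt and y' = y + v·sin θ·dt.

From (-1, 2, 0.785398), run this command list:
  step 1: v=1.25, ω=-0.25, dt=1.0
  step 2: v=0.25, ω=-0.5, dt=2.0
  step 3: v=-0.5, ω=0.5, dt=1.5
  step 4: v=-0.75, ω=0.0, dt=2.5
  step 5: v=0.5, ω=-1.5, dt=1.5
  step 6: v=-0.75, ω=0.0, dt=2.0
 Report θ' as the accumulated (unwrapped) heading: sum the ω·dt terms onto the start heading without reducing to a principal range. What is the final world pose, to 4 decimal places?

(-1.0878, 3.2569, -1.9646)

step 1: θ'=0.5354 (R=-5.0000) → pose (-0.0154, 2.7648, 0.5354)
step 2: θ'=-0.4646 (R=-0.5000) → pose (0.4637, 2.7818, -0.4646)
step 3: θ'=0.2854 (R=-1.0000) → pose (-0.2659, 2.8473, 0.2854)
step 4: θ'=0.2854 (straight) → pose (-2.0650, 2.3194, 0.2854)
step 5: θ'=-1.9646 (R=-0.3333) → pose (-1.6634, 1.8717, -1.9646)
step 6: θ'=-1.9646 (straight) → pose (-1.0878, 3.2569, -1.9646)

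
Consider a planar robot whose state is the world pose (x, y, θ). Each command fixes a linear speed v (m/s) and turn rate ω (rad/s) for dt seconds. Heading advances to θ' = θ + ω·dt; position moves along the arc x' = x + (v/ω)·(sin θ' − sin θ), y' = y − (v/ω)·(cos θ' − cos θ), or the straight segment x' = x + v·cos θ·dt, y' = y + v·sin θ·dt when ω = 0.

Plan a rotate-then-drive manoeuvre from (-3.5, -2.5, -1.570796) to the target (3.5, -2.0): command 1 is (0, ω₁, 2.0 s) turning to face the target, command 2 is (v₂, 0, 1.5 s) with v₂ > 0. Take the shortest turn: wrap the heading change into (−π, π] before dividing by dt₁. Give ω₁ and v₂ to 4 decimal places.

heading to target = atan2(-2−-2.5, 3.5−-3.5) = 0.0713
Δθ = wrap(0.0713 − -1.5708) = 1.6421; ω₁ = Δθ/dt₁ = 0.8211
distance = √((3.5−-3.5)² + (-2−-2.5)²) = 7.0178; v₂ = distance/dt₂ = 4.6786

ω₁ = 0.8211, v₂ = 4.6786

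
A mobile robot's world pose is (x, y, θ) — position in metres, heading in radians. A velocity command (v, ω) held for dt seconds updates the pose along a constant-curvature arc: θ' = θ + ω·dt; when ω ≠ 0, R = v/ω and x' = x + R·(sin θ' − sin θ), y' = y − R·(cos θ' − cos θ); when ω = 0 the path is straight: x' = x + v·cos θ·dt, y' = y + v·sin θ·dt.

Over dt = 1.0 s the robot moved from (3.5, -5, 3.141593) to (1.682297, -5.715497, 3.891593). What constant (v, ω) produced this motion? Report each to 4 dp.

v = 2.0000, ω = 0.7500

Δθ = 3.891593 − 3.141593 = 0.750000
ω = Δθ/dt = 0.750000/1.0 = 0.7500
R = Δx/(sin θ' − sin θ) = 2.6667
v = R·ω = 2.6667·0.7500 = 2.0000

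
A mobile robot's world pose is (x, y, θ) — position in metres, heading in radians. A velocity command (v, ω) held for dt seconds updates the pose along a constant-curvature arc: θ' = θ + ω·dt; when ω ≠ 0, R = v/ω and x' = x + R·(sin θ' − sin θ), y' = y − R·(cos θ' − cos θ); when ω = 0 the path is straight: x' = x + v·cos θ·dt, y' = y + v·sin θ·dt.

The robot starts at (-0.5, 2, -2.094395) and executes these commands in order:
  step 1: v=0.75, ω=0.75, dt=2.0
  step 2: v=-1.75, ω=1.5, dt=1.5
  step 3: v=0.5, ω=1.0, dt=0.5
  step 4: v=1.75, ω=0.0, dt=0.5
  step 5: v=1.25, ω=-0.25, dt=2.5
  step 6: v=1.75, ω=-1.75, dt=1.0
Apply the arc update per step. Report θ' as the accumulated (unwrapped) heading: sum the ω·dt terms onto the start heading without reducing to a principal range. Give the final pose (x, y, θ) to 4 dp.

(-2.1842, 4.4663, -0.2194)

step 1: θ'=-0.5944 (R=1.0000) → pose (-0.1940, 0.6715, -0.5944)
step 2: θ'=1.6556 (R=-1.1667) → pose (-2.0098, -0.3939, 1.6556)
step 3: θ'=2.1556 (R=0.5000) → pose (-2.0911, -0.1602, 2.1556)
step 4: θ'=2.1556 (straight) → pose (-2.5741, 0.5694, 2.1556)
step 5: θ'=1.5306 (R=-5.0000) → pose (-3.4010, 3.5305, 1.5306)
step 6: θ'=-0.2194 (R=-1.0000) → pose (-2.1842, 4.4663, -0.2194)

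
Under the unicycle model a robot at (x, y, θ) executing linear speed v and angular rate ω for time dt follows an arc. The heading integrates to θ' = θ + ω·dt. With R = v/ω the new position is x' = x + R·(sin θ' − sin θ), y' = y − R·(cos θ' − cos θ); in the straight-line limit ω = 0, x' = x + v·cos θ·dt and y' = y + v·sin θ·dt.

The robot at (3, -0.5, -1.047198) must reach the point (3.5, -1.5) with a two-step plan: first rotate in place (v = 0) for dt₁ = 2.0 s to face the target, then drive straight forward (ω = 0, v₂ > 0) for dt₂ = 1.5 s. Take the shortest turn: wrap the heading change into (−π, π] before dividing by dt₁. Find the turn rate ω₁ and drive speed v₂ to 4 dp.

heading to target = atan2(-1.5−-0.5, 3.5−3) = -1.1071
Δθ = wrap(-1.1071 − -1.0472) = -0.0600; ω₁ = Δθ/dt₁ = -0.0300
distance = √((3.5−3)² + (-1.5−-0.5)²) = 1.1180; v₂ = distance/dt₂ = 0.7454

ω₁ = -0.0300, v₂ = 0.7454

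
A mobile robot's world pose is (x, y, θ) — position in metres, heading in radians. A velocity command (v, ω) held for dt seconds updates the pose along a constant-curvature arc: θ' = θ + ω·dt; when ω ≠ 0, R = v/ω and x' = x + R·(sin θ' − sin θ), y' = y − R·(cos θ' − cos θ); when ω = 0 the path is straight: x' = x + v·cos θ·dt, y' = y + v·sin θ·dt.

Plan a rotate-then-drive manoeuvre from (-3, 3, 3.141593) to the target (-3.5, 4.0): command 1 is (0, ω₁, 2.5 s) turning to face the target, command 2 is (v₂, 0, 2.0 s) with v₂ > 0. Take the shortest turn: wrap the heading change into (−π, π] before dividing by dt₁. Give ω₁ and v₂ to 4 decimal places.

ω₁ = -0.4429, v₂ = 0.5590

heading to target = atan2(4−3, -3.5−-3) = 2.0344
Δθ = wrap(2.0344 − 3.1416) = -1.1071; ω₁ = Δθ/dt₁ = -0.4429
distance = √((-3.5−-3)² + (4−3)²) = 1.1180; v₂ = distance/dt₂ = 0.5590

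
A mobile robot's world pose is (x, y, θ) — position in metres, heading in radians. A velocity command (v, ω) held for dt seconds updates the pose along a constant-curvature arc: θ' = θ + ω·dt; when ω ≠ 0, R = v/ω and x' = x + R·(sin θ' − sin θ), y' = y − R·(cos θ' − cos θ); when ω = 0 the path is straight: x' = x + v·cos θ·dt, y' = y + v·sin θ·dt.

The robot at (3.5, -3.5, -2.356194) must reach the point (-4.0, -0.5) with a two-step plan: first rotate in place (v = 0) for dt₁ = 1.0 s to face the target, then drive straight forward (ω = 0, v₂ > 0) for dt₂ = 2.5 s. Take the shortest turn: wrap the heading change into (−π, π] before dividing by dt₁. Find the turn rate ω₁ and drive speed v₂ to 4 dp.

heading to target = atan2(-0.5−-3.5, -4−3.5) = 2.7611
Δθ = wrap(2.7611 − -2.3562) = -1.1659; ω₁ = Δθ/dt₁ = -1.1659
distance = √((-4−3.5)² + (-0.5−-3.5)²) = 8.0777; v₂ = distance/dt₂ = 3.2311

ω₁ = -1.1659, v₂ = 3.2311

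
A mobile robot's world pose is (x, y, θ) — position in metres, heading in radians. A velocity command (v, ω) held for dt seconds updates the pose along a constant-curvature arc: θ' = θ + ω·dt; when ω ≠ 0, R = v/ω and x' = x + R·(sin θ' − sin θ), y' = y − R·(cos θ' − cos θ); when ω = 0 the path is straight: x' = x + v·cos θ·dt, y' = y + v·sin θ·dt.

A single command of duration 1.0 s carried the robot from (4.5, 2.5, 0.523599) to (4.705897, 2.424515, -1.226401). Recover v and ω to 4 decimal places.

Δθ = -1.226401 − 0.523599 = -1.750000
ω = Δθ/dt = -1.750000/1.0 = -1.7500
R = Δx/(sin θ' − sin θ) = -0.1429
v = R·ω = -0.1429·-1.7500 = 0.2500

v = 0.2500, ω = -1.7500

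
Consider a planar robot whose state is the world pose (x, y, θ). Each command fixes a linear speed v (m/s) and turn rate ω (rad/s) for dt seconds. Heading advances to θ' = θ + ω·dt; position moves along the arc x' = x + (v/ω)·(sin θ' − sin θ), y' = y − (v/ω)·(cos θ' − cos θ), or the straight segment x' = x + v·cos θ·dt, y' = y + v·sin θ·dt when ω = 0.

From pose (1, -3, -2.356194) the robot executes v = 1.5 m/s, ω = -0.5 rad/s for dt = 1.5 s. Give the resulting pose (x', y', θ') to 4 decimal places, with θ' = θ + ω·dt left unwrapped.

(-1.0151, -3.8768, -3.1062)

θ' = -2.3562 + -0.5·1.5 = -3.1062
R = v/ω = 1.5/-0.5 = -3.0000
x' = 1 + -3.0000·(sin -3.1062 − sin -2.3562) = -1.0151
y' = -3 − -3.0000·(cos -3.1062 − cos -2.3562) = -3.8768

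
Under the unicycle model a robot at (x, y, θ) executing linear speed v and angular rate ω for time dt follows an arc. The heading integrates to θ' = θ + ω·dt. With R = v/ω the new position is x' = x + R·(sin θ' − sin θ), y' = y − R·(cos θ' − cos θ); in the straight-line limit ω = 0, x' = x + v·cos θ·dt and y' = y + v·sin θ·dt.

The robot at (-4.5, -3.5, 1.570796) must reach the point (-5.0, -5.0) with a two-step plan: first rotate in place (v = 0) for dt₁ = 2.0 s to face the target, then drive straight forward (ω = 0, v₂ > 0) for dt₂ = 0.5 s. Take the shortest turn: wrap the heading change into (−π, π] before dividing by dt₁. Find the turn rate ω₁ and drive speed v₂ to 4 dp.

ω₁ = 1.4099, v₂ = 3.1623

heading to target = atan2(-5−-3.5, -5−-4.5) = -1.8925
Δθ = wrap(-1.8925 − 1.5708) = 2.8198; ω₁ = Δθ/dt₁ = 1.4099
distance = √((-5−-4.5)² + (-5−-3.5)²) = 1.5811; v₂ = distance/dt₂ = 3.1623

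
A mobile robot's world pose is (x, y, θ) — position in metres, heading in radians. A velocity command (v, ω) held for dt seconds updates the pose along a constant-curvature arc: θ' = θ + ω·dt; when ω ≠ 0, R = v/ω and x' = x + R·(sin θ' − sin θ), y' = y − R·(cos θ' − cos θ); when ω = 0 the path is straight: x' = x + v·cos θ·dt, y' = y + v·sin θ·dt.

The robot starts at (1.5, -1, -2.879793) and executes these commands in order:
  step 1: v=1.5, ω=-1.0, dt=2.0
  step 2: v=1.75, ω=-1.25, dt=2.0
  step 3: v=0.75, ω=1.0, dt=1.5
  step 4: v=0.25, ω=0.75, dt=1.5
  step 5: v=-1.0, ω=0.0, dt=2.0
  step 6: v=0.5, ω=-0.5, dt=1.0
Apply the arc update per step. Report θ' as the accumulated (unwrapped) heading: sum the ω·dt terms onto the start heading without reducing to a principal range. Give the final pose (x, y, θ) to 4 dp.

step 1: θ'=-4.8798 (R=-1.5000) → pose (-0.3673, 0.6988, -4.8798)
step 2: θ'=-7.3798 (R=-1.4000) → pose (2.2587, 1.1048, -7.3798)
step 3: θ'=-5.8798 (R=0.7500) → pose (3.2204, 0.7575, -5.8798)
step 4: θ'=-4.7548 (R=0.3333) → pose (3.4225, 1.0499, -4.7548)
step 5: θ'=-4.7548 (straight) → pose (3.3378, -0.9483, -4.7548)
step 6: θ'=-5.2548 (R=-1.0000) → pose (3.4804, -0.4745, -5.2548)

(3.4804, -0.4745, -5.2548)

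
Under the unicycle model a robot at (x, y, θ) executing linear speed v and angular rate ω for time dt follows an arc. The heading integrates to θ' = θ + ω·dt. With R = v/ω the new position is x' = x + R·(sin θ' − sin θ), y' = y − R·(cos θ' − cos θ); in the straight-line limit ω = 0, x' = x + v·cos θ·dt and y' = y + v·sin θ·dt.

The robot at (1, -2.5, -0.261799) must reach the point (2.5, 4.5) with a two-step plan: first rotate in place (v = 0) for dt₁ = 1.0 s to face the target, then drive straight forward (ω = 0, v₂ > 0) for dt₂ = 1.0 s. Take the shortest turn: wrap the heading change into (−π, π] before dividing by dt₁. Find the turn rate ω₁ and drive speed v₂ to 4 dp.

ω₁ = 1.6215, v₂ = 7.1589

heading to target = atan2(4.5−-2.5, 2.5−1) = 1.3597
Δθ = wrap(1.3597 − -0.2618) = 1.6215; ω₁ = Δθ/dt₁ = 1.6215
distance = √((2.5−1)² + (4.5−-2.5)²) = 7.1589; v₂ = distance/dt₂ = 7.1589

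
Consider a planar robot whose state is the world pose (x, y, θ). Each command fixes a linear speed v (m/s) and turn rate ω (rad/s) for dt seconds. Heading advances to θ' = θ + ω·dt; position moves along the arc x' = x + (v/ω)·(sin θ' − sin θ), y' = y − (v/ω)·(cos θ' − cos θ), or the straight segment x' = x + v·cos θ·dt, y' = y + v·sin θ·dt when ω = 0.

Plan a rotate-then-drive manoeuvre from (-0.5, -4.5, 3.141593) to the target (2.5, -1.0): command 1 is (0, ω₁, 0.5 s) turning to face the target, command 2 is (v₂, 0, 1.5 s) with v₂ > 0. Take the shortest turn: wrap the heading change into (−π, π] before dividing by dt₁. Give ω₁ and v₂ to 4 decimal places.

ω₁ = -4.5588, v₂ = 3.0732

heading to target = atan2(-1−-4.5, 2.5−-0.5) = 0.8622
Δθ = wrap(0.8622 − 3.1416) = -2.2794; ω₁ = Δθ/dt₁ = -4.5588
distance = √((2.5−-0.5)² + (-1−-4.5)²) = 4.6098; v₂ = distance/dt₂ = 3.0732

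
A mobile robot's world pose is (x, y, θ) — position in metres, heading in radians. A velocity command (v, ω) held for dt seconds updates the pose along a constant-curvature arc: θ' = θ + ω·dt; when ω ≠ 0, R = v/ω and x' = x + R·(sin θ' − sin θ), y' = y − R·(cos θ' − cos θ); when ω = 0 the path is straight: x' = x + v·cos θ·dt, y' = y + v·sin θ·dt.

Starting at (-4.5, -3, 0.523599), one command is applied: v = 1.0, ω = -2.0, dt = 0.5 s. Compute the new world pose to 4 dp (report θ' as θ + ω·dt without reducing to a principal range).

(-4.0207, -2.9887, -0.4764)

θ' = 0.5236 + -2.0·0.5 = -0.4764
R = v/ω = 1.0/-2.0 = -0.5000
x' = -4.5 + -0.5000·(sin -0.4764 − sin 0.5236) = -4.0207
y' = -3 − -0.5000·(cos -0.4764 − cos 0.5236) = -2.9887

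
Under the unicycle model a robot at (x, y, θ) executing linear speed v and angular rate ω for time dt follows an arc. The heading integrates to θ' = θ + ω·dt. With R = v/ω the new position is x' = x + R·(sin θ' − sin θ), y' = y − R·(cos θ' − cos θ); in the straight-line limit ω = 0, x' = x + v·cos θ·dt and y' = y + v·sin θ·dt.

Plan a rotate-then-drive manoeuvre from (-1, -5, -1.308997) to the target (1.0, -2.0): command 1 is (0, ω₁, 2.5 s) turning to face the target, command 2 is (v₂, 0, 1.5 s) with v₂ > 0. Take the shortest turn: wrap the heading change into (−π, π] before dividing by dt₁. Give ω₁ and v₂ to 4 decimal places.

ω₁ = 0.9167, v₂ = 2.4037

heading to target = atan2(-2−-5, 1−-1) = 0.9828
Δθ = wrap(0.9828 − -1.3090) = 2.2918; ω₁ = Δθ/dt₁ = 0.9167
distance = √((1−-1)² + (-2−-5)²) = 3.6056; v₂ = distance/dt₂ = 2.4037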